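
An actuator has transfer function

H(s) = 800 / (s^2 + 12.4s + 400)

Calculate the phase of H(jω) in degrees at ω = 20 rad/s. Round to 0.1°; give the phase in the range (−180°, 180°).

-90.0°

At s = jω = j20:
quadratic: (j20)² + 12.4·j20 + 400 = 0 + j248 → |·| ≈ 248, ∠ ≈ 90.00°
∠H = 0.00° − 90.00° = -90.00°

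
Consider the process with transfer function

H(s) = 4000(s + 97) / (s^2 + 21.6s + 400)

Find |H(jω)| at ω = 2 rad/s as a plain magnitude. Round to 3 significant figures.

At s = jω = j2:
zero (s+97): 97 + j2 → |·| = √(97²+2²) = √9413 ≈ 97.021, ∠ = arctan(2/97) ≈ 1.18°
quadratic: (j2)² + 21.6·j2 + 400 = 396 + j43.2 → |·| ≈ 398.35, ∠ ≈ 6.23°
|H| = 4000 · 97.021 / 398.35 ≈ 974.23

974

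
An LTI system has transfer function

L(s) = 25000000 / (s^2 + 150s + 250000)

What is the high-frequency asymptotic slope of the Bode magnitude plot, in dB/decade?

Each pole contributes −20 dB/decade at high frequency; each zero contributes +20 dB/decade.
Net: 0 zero(s) − 2 pole(s) → -40 dB/decade.

-40 dB/decade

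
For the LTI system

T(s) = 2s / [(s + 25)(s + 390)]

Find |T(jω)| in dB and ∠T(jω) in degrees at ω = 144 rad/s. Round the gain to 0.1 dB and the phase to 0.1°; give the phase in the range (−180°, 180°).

At s = jω = j144:
zero at origin: s = j144 → |·| = 144, ∠ = 90.00°
pole (s+25): 25 + j144 → |·| = √(25²+144²) = √21361 ≈ 146.15, ∠ = arctan(144/25) ≈ 80.15°
pole (s+390): 390 + j144 → |·| = √(390²+144²) = √172836 ≈ 415.74, ∠ = arctan(144/390) ≈ 20.27°
|T| = 2 · 144 / 60760 ≈ 0.00474
Gain = 20 log₁₀(0.00474) ≈ -46.48 dB
∠T = 90.00° − 100.42° = -10.42°

-46.5 dB, -10.4°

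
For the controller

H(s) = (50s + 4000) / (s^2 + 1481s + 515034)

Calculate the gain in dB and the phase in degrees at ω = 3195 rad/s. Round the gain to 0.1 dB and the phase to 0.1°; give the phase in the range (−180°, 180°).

Substitute s = j3195:
Numerator: 50(j3195) + 4000 = 4000 + j159750
Denominator: (j3195)^2 + 1481(j3195) + 515034 = -9692991 + j4731795
|N| = √(4000² + 159750²) ≈ 1.598e+05, ∠N ≈ 88.57°
|D| = √(9692991² + 4731795²) ≈ 1.0786e+07, ∠D ≈ 153.98°
|H| = 1.598e+05 / 1.0786e+07 ≈ 0.014816
Gain = 20 log₁₀(0.014816) ≈ -36.59 dB
∠H = 88.57° − 153.98° = -65.41°

-36.6 dB, -65.4°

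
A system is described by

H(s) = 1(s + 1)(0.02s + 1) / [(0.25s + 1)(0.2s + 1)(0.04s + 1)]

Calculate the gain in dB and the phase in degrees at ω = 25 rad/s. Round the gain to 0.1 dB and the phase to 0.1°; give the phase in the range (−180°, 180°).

-4.3 dB, -90.3°

At ω = 25 rad/s:
zero (1 + j25·1) = 1 + j25 → |·| ≈ 25.02, ∠ ≈ 87.71°
zero (1 + j25·0.02) = 1 + j0.5 → |·| ≈ 1.118, ∠ ≈ 26.57°
pole (1 + j25·0.25) = 1 + j6.25 → |·| ≈ 6.3295, ∠ ≈ 80.91°
pole (1 + j25·0.2) = 1 + j5 → |·| ≈ 5.099, ∠ ≈ 78.69°
pole (1 + j25·0.04) = 1 + j1 → |·| ≈ 1.4142, ∠ ≈ 45.00°
|H| = 1 · 25.02 · 1.118 / (6.3295 · 5.099 · 1.4142) ≈ 0.61286
Gain = 20 log₁₀(0.61286) ≈ -4.25 dB
∠H = (87.71° + 26.57°) − (80.91° + 78.69° + 45.00°) = -90.32°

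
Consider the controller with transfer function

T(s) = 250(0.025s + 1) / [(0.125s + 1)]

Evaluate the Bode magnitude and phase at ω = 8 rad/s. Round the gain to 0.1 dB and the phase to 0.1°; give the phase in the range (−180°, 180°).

45.1 dB, -33.7°

At ω = 8 rad/s:
zero (1 + j8·0.025) = 1 + j0.2 → |·| ≈ 1.0198, ∠ ≈ 11.31°
pole (1 + j8·0.125) = 1 + j1 → |·| ≈ 1.4142, ∠ ≈ 45.00°
|T| = 250 · 1.0198 / (1.4142) ≈ 180.28
Gain = 20 log₁₀(180.28) ≈ 45.12 dB
∠T = (11.31°) − (45.00°) = -33.69°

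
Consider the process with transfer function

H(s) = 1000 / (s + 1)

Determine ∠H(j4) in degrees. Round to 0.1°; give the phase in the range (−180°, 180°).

Substitute s = j4:
Numerator: 1000 = 1000 + j0
Denominator: (j4) + 1 = 1 + j4
|N| = √(1000² + 0²) ≈ 1000, ∠N ≈ 0.00°
|D| = √(1² + 4²) ≈ 4.1231, ∠D ≈ 75.96°
∠H = 0.00° − 75.96° = -75.96°

-76.0°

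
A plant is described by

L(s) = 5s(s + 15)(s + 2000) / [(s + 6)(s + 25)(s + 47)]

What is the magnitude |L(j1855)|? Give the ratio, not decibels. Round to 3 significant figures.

7.35

At s = jω = j1855:
zero (s+15): 15 + j1855 → |·| = √(15²+1855²) = √3441250 ≈ 1855.1, ∠ = arctan(1855/15) ≈ 89.54°
zero (s+2000): 2000 + j1855 → |·| = √(2000²+1855²) = √7441025 ≈ 2727.8, ∠ = arctan(1855/2000) ≈ 42.85°
zero at origin: s = j1855 → |·| = 1855, ∠ = 90.00°
pole (s+6): 6 + j1855 → |·| = √(6²+1855²) = √3441061 ≈ 1855, ∠ = arctan(1855/6) ≈ 89.81°
pole (s+25): 25 + j1855 → |·| = √(25²+1855²) = √3441650 ≈ 1855.2, ∠ = arctan(1855/25) ≈ 89.23°
pole (s+47): 47 + j1855 → |·| = √(47²+1855²) = √3443234 ≈ 1855.6, ∠ = arctan(1855/47) ≈ 88.55°
|L| = 5 · 9.3869e+09 / 6.3859e+09 ≈ 7.3497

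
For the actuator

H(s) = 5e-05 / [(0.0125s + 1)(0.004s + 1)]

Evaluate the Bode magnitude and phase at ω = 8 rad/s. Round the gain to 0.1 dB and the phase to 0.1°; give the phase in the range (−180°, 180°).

At ω = 8 rad/s:
pole (1 + j8·0.0125) = 1 + j0.1 → |·| ≈ 1.005, ∠ ≈ 5.71°
pole (1 + j8·0.004) = 1 + j0.032 → |·| ≈ 1.0005, ∠ ≈ 1.83°
|H| = 5e-05 · 1 / (1.005 · 1.0005) ≈ 4.9726e-05
Gain = 20 log₁₀(4.9726e-05) ≈ -86.07 dB
∠H = (0°) − (5.71° + 1.83°) = -7.54°

-86.1 dB, -7.5°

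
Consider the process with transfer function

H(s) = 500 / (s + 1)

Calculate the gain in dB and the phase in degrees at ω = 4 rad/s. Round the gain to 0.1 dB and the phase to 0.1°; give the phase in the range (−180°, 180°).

At s = jω = j4:
pole (s+1): 1 + j4 → |·| = √(1²+4²) = √17 ≈ 4.1231, ∠ = arctan(4/1) ≈ 75.96°
|H| = 500 / 4.1231 ≈ 121.27
Gain = 20 log₁₀(121.27) ≈ 41.68 dB
∠H = 0.00° − 75.96° = -75.96°

41.7 dB, -76.0°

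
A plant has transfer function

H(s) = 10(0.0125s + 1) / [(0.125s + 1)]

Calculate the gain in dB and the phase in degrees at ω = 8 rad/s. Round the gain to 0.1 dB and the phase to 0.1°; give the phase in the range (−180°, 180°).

17.0 dB, -39.3°

At ω = 8 rad/s:
zero (1 + j8·0.0125) = 1 + j0.1 → |·| ≈ 1.005, ∠ ≈ 5.71°
pole (1 + j8·0.125) = 1 + j1 → |·| ≈ 1.4142, ∠ ≈ 45.00°
|H| = 10 · 1.005 / (1.4142) ≈ 7.1065
Gain = 20 log₁₀(7.1065) ≈ 17.03 dB
∠H = (5.71°) − (45.00°) = -39.29°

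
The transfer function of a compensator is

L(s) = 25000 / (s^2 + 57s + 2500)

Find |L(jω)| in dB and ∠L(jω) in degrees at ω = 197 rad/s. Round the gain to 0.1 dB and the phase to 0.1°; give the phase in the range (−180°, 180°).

-3.6 dB, -162.8°

At s = jω = j197:
quadratic: (j197)² + 57·j197 + 2500 = -36309 + j11229 → |·| ≈ 38006, ∠ ≈ 162.82°
|L| = 25000 / 38006 ≈ 0.65779
Gain = 20 log₁₀(0.65779) ≈ -3.64 dB
∠L = 0.00° − 162.82° = -162.82°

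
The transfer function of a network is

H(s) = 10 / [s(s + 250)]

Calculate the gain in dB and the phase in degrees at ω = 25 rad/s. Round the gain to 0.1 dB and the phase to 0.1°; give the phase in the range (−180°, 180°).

At s = jω = j25:
pole (s+250): 250 + j25 → |·| = √(250²+25²) = √63125 ≈ 251.25, ∠ = arctan(25/250) ≈ 5.71°
pole at origin: |s| = 25, ∠ = 90.00° (in denominator)
|H| = 10 / 6281.2 ≈ 0.0015921
Gain = 20 log₁₀(0.0015921) ≈ -55.96 dB
∠H = 0.00° − 95.71° = -95.71°

-56.0 dB, -95.7°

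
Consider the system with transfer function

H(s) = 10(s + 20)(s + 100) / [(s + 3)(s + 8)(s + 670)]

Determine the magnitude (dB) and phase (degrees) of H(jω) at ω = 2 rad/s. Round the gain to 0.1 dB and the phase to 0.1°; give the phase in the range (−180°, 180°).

0.1 dB, -41.0°

At s = jω = j2:
zero (s+20): 20 + j2 → |·| = √(20²+2²) = √404 ≈ 20.1, ∠ = arctan(2/20) ≈ 5.71°
zero (s+100): 100 + j2 → |·| = √(100²+2²) = √10004 ≈ 100.02, ∠ = arctan(2/100) ≈ 1.15°
pole (s+3): 3 + j2 → |·| = √(3²+2²) = √13 ≈ 3.6056, ∠ = arctan(2/3) ≈ 33.69°
pole (s+8): 8 + j2 → |·| = √(8²+2²) = √68 ≈ 8.2462, ∠ = arctan(2/8) ≈ 14.04°
pole (s+670): 670 + j2 → |·| = √(670²+2²) = √448904 ≈ 670, ∠ = arctan(2/670) ≈ 0.17°
|H| = 10 · 2010.4 / 19921 ≈ 1.0092
Gain = 20 log₁₀(1.0092) ≈ 0.08 dB
∠H = 6.86° − 47.90° = -41.04°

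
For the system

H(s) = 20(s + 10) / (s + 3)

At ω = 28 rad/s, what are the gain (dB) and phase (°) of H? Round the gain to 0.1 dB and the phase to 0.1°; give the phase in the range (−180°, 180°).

26.5 dB, -13.5°

At s = jω = j28:
zero (s+10): 10 + j28 → |·| = √(10²+28²) = √884 ≈ 29.732, ∠ = arctan(28/10) ≈ 70.35°
pole (s+3): 3 + j28 → |·| = √(3²+28²) = √793 ≈ 28.16, ∠ = arctan(28/3) ≈ 83.88°
|H| = 20 · 29.732 / 28.16 ≈ 21.116
Gain = 20 log₁₀(21.116) ≈ 26.49 dB
∠H = 70.35° − 83.88° = -13.53°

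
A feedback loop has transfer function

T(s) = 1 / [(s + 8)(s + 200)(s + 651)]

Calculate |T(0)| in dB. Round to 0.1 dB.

T(0) = 1 / (8·200·651) ≈ 9.6006e-07
20 log₁₀(9.6006e-07) ≈ -120.35 dB

-120.4 dB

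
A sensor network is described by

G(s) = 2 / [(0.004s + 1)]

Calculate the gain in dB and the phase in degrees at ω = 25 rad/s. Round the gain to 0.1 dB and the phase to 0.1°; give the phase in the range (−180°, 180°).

6.0 dB, -5.7°

At ω = 25 rad/s:
pole (1 + j25·0.004) = 1 + j0.1 → |·| ≈ 1.005, ∠ ≈ 5.71°
|G| = 2 · 1 / (1.005) ≈ 1.99
Gain = 20 log₁₀(1.99) ≈ 5.98 dB
∠G = (0°) − (5.71°) = -5.71°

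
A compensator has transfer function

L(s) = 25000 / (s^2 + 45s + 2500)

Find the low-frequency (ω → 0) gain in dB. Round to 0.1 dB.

20.0 dB

L(0) = 25000 / 2500 = 10
20 log₁₀(10) ≈ 20.00 dB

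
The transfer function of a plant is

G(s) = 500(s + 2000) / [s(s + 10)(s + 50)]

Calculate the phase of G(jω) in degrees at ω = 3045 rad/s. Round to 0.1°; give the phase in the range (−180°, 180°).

147.8°

At s = jω = j3045:
zero (s+2000): 2000 + j3045 → |·| = √(2000²+3045²) = √13272025 ≈ 3643.1, ∠ = arctan(3045/2000) ≈ 56.70°
pole (s+10): 10 + j3045 → |·| = √(10²+3045²) = √9272125 ≈ 3045, ∠ = arctan(3045/10) ≈ 89.81°
pole (s+50): 50 + j3045 → |·| = √(50²+3045²) = √9274525 ≈ 3045.4, ∠ = arctan(3045/50) ≈ 89.06°
pole at origin: |s| = 3045, ∠ = 90.00° (in denominator)
∠G = 56.70° − 268.87° = -212.17° ≡ 147.83° (principal value)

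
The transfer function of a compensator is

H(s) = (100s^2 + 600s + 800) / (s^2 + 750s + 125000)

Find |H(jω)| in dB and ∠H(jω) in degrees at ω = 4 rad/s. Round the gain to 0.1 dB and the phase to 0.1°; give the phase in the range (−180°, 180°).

-33.9 dB, 107.1°

Substitute s = j4:
Numerator: 100(j4)^2 + 600(j4) + 800 = -800 + j2400
Denominator: (j4)^2 + 750(j4) + 125000 = 124984 + j3000
|N| = √(800² + 2400²) ≈ 2529.8, ∠N ≈ 108.43°
|D| = √(124984² + 3000²) ≈ 1.2502e+05, ∠D ≈ 1.38°
|H| = 2529.8 / 1.2502e+05 ≈ 0.020235
Gain = 20 log₁₀(0.020235) ≈ -33.88 dB
∠H = 108.43° − 1.38° = 107.05°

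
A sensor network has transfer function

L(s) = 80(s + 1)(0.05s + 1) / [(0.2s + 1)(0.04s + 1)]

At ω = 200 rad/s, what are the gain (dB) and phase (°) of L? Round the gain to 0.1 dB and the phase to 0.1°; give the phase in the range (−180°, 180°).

At ω = 200 rad/s:
zero (1 + j200·1) = 1 + j200 → |·| ≈ 200, ∠ ≈ 89.71°
zero (1 + j200·0.05) = 1 + j10 → |·| ≈ 10.05, ∠ ≈ 84.29°
pole (1 + j200·0.2) = 1 + j40 → |·| ≈ 40.012, ∠ ≈ 88.57°
pole (1 + j200·0.04) = 1 + j8 → |·| ≈ 8.0623, ∠ ≈ 82.87°
|L| = 80 · 200 · 10.05 / (40.012 · 8.0623) ≈ 498.47
Gain = 20 log₁₀(498.47) ≈ 53.95 dB
∠L = (89.71° + 84.29°) − (88.57° + 82.87°) = 2.56°

54.0 dB, 2.6°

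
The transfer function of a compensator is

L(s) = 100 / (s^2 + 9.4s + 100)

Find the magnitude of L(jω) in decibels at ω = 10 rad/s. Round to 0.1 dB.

0.5 dB

At s = jω = j10:
quadratic: (j10)² + 9.4·j10 + 100 = 0 + j94 → |·| ≈ 94, ∠ ≈ 90.00°
|L| = 100 / 94 ≈ 1.0638
Gain = 20 log₁₀(1.0638) ≈ 0.54 dB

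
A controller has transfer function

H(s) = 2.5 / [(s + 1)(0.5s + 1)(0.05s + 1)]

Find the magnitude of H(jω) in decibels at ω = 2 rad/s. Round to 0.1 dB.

-2.1 dB

At ω = 2 rad/s:
pole (1 + j2·1) = 1 + j2 → |·| ≈ 2.2361, ∠ ≈ 63.43°
pole (1 + j2·0.5) = 1 + j1 → |·| ≈ 1.4142, ∠ ≈ 45.00°
pole (1 + j2·0.05) = 1 + j0.1 → |·| ≈ 1.005, ∠ ≈ 5.71°
|H| = 2.5 · 1 / (2.2361 · 1.4142 · 1.005) ≈ 0.78663
Gain = 20 log₁₀(0.78663) ≈ -2.08 dB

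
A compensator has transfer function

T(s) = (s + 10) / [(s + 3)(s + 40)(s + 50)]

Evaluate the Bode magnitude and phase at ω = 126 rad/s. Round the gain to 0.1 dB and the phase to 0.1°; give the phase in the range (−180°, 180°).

At s = jω = j126:
zero (s+10): 10 + j126 → |·| = √(10²+126²) = √15976 ≈ 126.4, ∠ = arctan(126/10) ≈ 85.46°
pole (s+3): 3 + j126 → |·| = √(3²+126²) = √15885 ≈ 126.04, ∠ = arctan(126/3) ≈ 88.64°
pole (s+40): 40 + j126 → |·| = √(40²+126²) = √17476 ≈ 132.2, ∠ = arctan(126/40) ≈ 72.39°
pole (s+50): 50 + j126 → |·| = √(50²+126²) = √18376 ≈ 135.56, ∠ = arctan(126/50) ≈ 68.36°
|T| = 1 · 126.4 / 2.2588e+06 ≈ 5.5959e-05
Gain = 20 log₁₀(5.5959e-05) ≈ -85.04 dB
∠T = 85.46° − 229.39° = -143.93°

-85.0 dB, -143.9°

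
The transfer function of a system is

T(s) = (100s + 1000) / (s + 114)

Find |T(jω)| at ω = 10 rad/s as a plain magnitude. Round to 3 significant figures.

12.4

Substitute s = j10:
Numerator: 100(j10) + 1000 = 1000 + j1000
Denominator: (j10) + 114 = 114 + j10
|N| = √(1000² + 1000²) ≈ 1414.2, ∠N ≈ 45.00°
|D| = √(114² + 10²) ≈ 114.44, ∠D ≈ 5.01°
|T| = 1414.2 / 114.44 ≈ 12.358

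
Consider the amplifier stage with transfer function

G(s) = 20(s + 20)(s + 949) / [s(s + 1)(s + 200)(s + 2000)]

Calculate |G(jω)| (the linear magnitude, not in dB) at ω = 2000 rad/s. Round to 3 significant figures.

3.89e-06

At s = jω = j2000:
zero (s+20): 20 + j2000 → |·| = √(20²+2000²) = √4000400 ≈ 2000.1, ∠ = arctan(2000/20) ≈ 89.43°
zero (s+949): 949 + j2000 → |·| = √(949²+2000²) = √4900601 ≈ 2213.7, ∠ = arctan(2000/949) ≈ 64.62°
pole (s+1): 1 + j2000 → |·| = √(1²+2000²) = √4000001 ≈ 2000, ∠ = arctan(2000/1) ≈ 89.97°
pole (s+200): 200 + j2000 → |·| = √(200²+2000²) = √4040000 ≈ 2010, ∠ = arctan(2000/200) ≈ 84.29°
pole (s+2000): 2000 + j2000 → |·| = √(2000²+2000²) = √8000000 ≈ 2828.4, ∠ = arctan(2000/2000) ≈ 45.00°
pole at origin: |s| = 2000, ∠ = 90.00° (in denominator)
|G| = 20 · 4.4276e+06 / 2.274e+13 ≈ 3.8941e-06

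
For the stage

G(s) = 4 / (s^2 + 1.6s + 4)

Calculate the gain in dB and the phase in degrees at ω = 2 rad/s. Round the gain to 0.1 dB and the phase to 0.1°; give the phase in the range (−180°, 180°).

At s = jω = j2:
quadratic: (j2)² + 1.6·j2 + 4 = 0 + j3.2 → |·| ≈ 3.2, ∠ ≈ 90.00°
|G| = 4 / 3.2 ≈ 1.25
Gain = 20 log₁₀(1.25) ≈ 1.94 dB
∠G = 0.00° − 90.00° = -90.00°

1.9 dB, -90.0°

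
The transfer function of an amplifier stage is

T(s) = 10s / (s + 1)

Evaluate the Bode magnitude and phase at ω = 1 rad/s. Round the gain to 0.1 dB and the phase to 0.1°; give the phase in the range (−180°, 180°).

17.0 dB, 45.0°

At s = jω = j1:
zero at origin: s = j1 → |·| = 1, ∠ = 90.00°
pole (s+1): 1 + j1 → |·| = √(1²+1²) = √2 ≈ 1.4142, ∠ = arctan(1/1) ≈ 45.00°
|T| = 10 · 1 / 1.4142 ≈ 7.0711
Gain = 20 log₁₀(7.0711) ≈ 16.99 dB
∠T = 90.00° − 45.00° = 45.00°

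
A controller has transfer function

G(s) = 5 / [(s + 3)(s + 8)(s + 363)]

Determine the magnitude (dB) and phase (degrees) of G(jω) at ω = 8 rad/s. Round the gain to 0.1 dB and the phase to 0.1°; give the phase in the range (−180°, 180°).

-76.9 dB, -115.7°

At s = jω = j8:
pole (s+3): 3 + j8 → |·| = √(3²+8²) = √73 ≈ 8.544, ∠ = arctan(8/3) ≈ 69.44°
pole (s+8): 8 + j8 → |·| = √(8²+8²) = √128 ≈ 11.314, ∠ = arctan(8/8) ≈ 45.00°
pole (s+363): 363 + j8 → |·| = √(363²+8²) = √131833 ≈ 363.09, ∠ = arctan(8/363) ≈ 1.26°
|G| = 5 / 35099 ≈ 0.00014245
Gain = 20 log₁₀(0.00014245) ≈ -76.93 dB
∠G = 0.00° − 115.70° = -115.70°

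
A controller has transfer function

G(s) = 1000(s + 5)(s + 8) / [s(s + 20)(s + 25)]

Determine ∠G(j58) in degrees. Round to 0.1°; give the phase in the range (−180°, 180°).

At s = jω = j58:
zero (s+5): 5 + j58 → |·| = √(5²+58²) = √3389 ≈ 58.215, ∠ = arctan(58/5) ≈ 85.07°
zero (s+8): 8 + j58 → |·| = √(8²+58²) = √3428 ≈ 58.549, ∠ = arctan(58/8) ≈ 82.15°
pole (s+20): 20 + j58 → |·| = √(20²+58²) = √3764 ≈ 61.351, ∠ = arctan(58/20) ≈ 70.97°
pole (s+25): 25 + j58 → |·| = √(25²+58²) = √3989 ≈ 63.159, ∠ = arctan(58/25) ≈ 66.68°
pole at origin: |s| = 58, ∠ = 90.00° (in denominator)
∠G = 167.22° − 227.65° = -60.43°

-60.4°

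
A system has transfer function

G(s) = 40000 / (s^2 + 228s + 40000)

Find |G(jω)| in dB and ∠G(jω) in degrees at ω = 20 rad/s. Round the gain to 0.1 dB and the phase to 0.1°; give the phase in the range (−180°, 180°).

0.0 dB, -6.6°

At s = jω = j20:
quadratic: (j20)² + 228·j20 + 40000 = 39600 + j4560 → |·| ≈ 39862, ∠ ≈ 6.57°
|G| = 40000 / 39862 ≈ 1.0035
Gain = 20 log₁₀(1.0035) ≈ 0.03 dB
∠G = 0.00° − 6.57° = -6.57°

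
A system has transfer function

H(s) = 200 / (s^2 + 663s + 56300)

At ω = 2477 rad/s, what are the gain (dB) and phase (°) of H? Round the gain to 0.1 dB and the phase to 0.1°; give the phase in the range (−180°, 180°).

Substitute s = j2477:
Numerator: 200 = 200 + j0
Denominator: (j2477)^2 + 663(j2477) + 56300 = -6079229 + j1642251
|N| = √(200² + 0²) ≈ 200, ∠N ≈ 0.00°
|D| = √(6079229² + 1642251²) ≈ 6.2971e+06, ∠D ≈ 164.88°
|H| = 200 / 6.2971e+06 ≈ 3.1761e-05
Gain = 20 log₁₀(3.1761e-05) ≈ -89.96 dB
∠H = 0.00° − 164.88° = -164.88°

-90.0 dB, -164.9°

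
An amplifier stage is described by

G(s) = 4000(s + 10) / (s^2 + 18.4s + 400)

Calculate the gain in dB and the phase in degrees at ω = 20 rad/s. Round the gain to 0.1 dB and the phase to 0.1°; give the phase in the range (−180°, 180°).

47.7 dB, -26.6°

At s = jω = j20:
zero (s+10): 10 + j20 → |·| = √(10²+20²) = √500 ≈ 22.361, ∠ = arctan(20/10) ≈ 63.43°
quadratic: (j20)² + 18.4·j20 + 400 = 0 + j368 → |·| ≈ 368, ∠ ≈ 90.00°
|G| = 4000 · 22.361 / 368 ≈ 243.05
Gain = 20 log₁₀(243.05) ≈ 47.71 dB
∠G = 63.43° − 90.00° = -26.57°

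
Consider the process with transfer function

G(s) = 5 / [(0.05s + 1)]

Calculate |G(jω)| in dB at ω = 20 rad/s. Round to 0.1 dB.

At ω = 20 rad/s:
pole (1 + j20·0.05) = 1 + j1 → |·| ≈ 1.4142, ∠ ≈ 45.00°
|G| = 5 · 1 / (1.4142) ≈ 3.5356
Gain = 20 log₁₀(3.5356) ≈ 10.97 dB

11.0 dB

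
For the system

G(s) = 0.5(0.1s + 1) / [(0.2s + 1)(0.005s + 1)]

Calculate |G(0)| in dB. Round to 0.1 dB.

G(0) = 0.5 · 1 / 1 = 0.5
20 log₁₀(0.5) ≈ -6.02 dB

-6.0 dB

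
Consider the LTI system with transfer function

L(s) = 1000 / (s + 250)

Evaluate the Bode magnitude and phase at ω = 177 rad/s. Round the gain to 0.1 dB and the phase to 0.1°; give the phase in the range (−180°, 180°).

At s = jω = j177:
pole (s+250): 250 + j177 → |·| = √(250²+177²) = √93829 ≈ 306.32, ∠ = arctan(177/250) ≈ 35.30°
|L| = 1000 / 306.32 ≈ 3.2646
Gain = 20 log₁₀(3.2646) ≈ 10.28 dB
∠L = 0.00° − 35.30° = -35.30°

10.3 dB, -35.3°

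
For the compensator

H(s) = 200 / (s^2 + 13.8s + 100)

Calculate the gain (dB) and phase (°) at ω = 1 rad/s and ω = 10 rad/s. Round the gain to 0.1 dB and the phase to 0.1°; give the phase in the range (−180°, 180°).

At s = jω = j1:
quadratic: (j1)² + 13.8·j1 + 100 = 99 + j13.8 → |·| ≈ 99.957, ∠ ≈ 7.94°
|H| = 200 / 99.957 ≈ 2.0009
Gain = 20 log₁₀(2.0009) ≈ 6.02 dB
∠H = 0.00° − 7.94° = -7.94°

At s = jω = j10:
quadratic: (j10)² + 13.8·j10 + 100 = 0 + j138 → |·| ≈ 138, ∠ ≈ 90.00°
|H| = 200 / 138 ≈ 1.4493
Gain = 20 log₁₀(1.4493) ≈ 3.22 dB
∠H = 0.00° − 90.00° = -90.00°

ω = 1: 6.0 dB, -7.9°; ω = 10: 3.2 dB, -90.0°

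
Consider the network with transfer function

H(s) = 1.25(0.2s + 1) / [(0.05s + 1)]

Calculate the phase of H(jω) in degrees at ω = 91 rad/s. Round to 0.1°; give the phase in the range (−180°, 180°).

At ω = 91 rad/s:
zero (1 + j91·0.2) = 1 + j18.2 → |·| ≈ 18.227, ∠ ≈ 86.86°
pole (1 + j91·0.05) = 1 + j4.55 → |·| ≈ 4.6586, ∠ ≈ 77.60°
∠H = (86.86°) − (77.60°) = 9.26°

9.3°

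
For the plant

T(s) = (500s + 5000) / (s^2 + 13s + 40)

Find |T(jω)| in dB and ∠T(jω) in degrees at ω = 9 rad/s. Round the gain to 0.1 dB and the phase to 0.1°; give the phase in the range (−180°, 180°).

Substitute s = j9:
Numerator: 500(j9) + 5000 = 5000 + j4500
Denominator: (j9)^2 + 13(j9) + 40 = -41 + j117
|N| = √(5000² + 4500²) ≈ 6726.8, ∠N ≈ 41.99°
|D| = √(41² + 117²) ≈ 123.98, ∠D ≈ 109.31°
|T| = 6726.8 / 123.98 ≈ 54.257
Gain = 20 log₁₀(54.257) ≈ 34.69 dB
∠T = 41.99° − 109.31° = -67.32°

34.7 dB, -67.3°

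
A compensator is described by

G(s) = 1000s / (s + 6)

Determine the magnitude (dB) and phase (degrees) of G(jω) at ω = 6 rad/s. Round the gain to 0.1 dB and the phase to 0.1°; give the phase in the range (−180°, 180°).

At s = jω = j6:
zero at origin: s = j6 → |·| = 6, ∠ = 90.00°
pole (s+6): 6 + j6 → |·| = √(6²+6²) = √72 ≈ 8.4853, ∠ = arctan(6/6) ≈ 45.00°
|G| = 1000 · 6 / 8.4853 ≈ 707.11
Gain = 20 log₁₀(707.11) ≈ 56.99 dB
∠G = 90.00° − 45.00° = 45.00°

57.0 dB, 45.0°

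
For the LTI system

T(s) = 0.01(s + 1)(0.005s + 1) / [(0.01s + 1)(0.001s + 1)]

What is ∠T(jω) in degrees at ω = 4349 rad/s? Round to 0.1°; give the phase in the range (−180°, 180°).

At ω = 4349 rad/s:
zero (1 + j4349·1) = 1 + j4349 → |·| ≈ 4349, ∠ ≈ 89.99°
zero (1 + j4349·0.005) = 1 + j21.745 → |·| ≈ 21.768, ∠ ≈ 87.37°
pole (1 + j4349·0.01) = 1 + j43.49 → |·| ≈ 43.501, ∠ ≈ 88.68°
pole (1 + j4349·0.001) = 1 + j4.349 → |·| ≈ 4.4625, ∠ ≈ 77.05°
∠T = (89.99° + 87.37°) − (88.68° + 77.05°) = 11.63°

11.6°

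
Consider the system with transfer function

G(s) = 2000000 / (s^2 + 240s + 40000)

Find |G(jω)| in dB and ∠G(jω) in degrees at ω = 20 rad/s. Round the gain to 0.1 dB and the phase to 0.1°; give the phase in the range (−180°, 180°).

34.0 dB, -6.9°

At s = jω = j20:
quadratic: (j20)² + 240·j20 + 40000 = 39600 + j4800 → |·| ≈ 39890, ∠ ≈ 6.91°
|G| = 2000000 / 39890 ≈ 50.138
Gain = 20 log₁₀(50.138) ≈ 34.00 dB
∠G = 0.00° − 6.91° = -6.91°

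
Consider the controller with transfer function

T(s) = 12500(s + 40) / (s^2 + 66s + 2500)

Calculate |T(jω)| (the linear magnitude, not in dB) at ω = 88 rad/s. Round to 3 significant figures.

154

At s = jω = j88:
zero (s+40): 40 + j88 → |·| = √(40²+88²) = √9344 ≈ 96.664, ∠ = arctan(88/40) ≈ 65.56°
quadratic: (j88)² + 66·j88 + 2500 = -5244 + j5808 → |·| ≈ 7825.1, ∠ ≈ 132.08°
|T| = 12500 · 96.664 / 7825.1 ≈ 154.41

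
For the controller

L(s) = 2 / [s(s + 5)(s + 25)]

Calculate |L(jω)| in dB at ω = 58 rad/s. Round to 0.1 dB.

-100.6 dB

At s = jω = j58:
pole (s+5): 5 + j58 → |·| = √(5²+58²) = √3389 ≈ 58.215, ∠ = arctan(58/5) ≈ 85.07°
pole (s+25): 25 + j58 → |·| = √(25²+58²) = √3989 ≈ 63.159, ∠ = arctan(58/25) ≈ 66.68°
pole at origin: |s| = 58, ∠ = 90.00° (in denominator)
|L| = 2 / 2.1325e+05 ≈ 9.3787e-06
Gain = 20 log₁₀(9.3787e-06) ≈ -100.56 dB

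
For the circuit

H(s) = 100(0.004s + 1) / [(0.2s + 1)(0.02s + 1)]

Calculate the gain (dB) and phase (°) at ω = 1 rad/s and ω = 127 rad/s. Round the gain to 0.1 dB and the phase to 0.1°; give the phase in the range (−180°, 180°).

ω = 1: 39.8 dB, -12.2°; ω = 127: 4.2 dB, -129.3°

At ω = 1 rad/s:
zero (1 + j1·0.004) = 1 + j0.004 → |·| ≈ 1, ∠ ≈ 0.23°
pole (1 + j1·0.2) = 1 + j0.2 → |·| ≈ 1.0198, ∠ ≈ 11.31°
pole (1 + j1·0.02) = 1 + j0.02 → |·| ≈ 1.0002, ∠ ≈ 1.15°
|H| = 100 · 1 / (1.0198 · 1.0002) ≈ 98.039
Gain = 20 log₁₀(98.039) ≈ 39.83 dB
∠H = (0.23°) − (11.31° + 1.15°) = -12.23°

At ω = 127 rad/s:
zero (1 + j127·0.004) = 1 + j0.508 → |·| ≈ 1.1216, ∠ ≈ 26.93°
pole (1 + j127·0.2) = 1 + j25.4 → |·| ≈ 25.42, ∠ ≈ 87.75°
pole (1 + j127·0.02) = 1 + j2.54 → |·| ≈ 2.7298, ∠ ≈ 68.51°
|H| = 100 · 1.1216 / (25.42 · 2.7298) ≈ 1.6163
Gain = 20 log₁₀(1.6163) ≈ 4.17 dB
∠H = (26.93°) − (87.75° + 68.51°) = -129.33°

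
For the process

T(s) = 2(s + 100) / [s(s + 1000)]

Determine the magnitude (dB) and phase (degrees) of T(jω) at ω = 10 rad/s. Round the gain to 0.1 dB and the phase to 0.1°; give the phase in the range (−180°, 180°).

At s = jω = j10:
zero (s+100): 100 + j10 → |·| = √(100²+10²) = √10100 ≈ 100.5, ∠ = arctan(10/100) ≈ 5.71°
pole (s+1000): 1000 + j10 → |·| = √(1000²+10²) = √1000100 ≈ 1000, ∠ = arctan(10/1000) ≈ 0.57°
pole at origin: |s| = 10, ∠ = 90.00° (in denominator)
|T| = 2 · 100.5 / 10000 ≈ 0.0201
Gain = 20 log₁₀(0.0201) ≈ -33.94 dB
∠T = 5.71° − 90.57° = -84.86°

-33.9 dB, -84.9°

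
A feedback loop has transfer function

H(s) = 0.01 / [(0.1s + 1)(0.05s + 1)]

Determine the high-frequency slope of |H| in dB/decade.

-40 dB/decade

Each pole contributes −20 dB/decade at high frequency; each zero contributes +20 dB/decade.
Net: 0 zero(s) − 2 pole(s) → -40 dB/decade.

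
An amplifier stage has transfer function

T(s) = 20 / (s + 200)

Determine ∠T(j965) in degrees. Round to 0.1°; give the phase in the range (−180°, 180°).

At s = jω = j965:
pole (s+200): 200 + j965 → |·| = √(200²+965²) = √971225 ≈ 985.51, ∠ = arctan(965/200) ≈ 78.29°
∠T = 0.00° − 78.29° = -78.29°

-78.3°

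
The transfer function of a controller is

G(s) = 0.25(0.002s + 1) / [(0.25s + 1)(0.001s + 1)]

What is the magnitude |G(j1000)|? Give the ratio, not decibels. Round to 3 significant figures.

At ω = 1000 rad/s:
zero (1 + j1000·0.002) = 1 + j2 → |·| ≈ 2.2361, ∠ ≈ 63.43°
pole (1 + j1000·0.25) = 1 + j250 → |·| ≈ 250, ∠ ≈ 89.77°
pole (1 + j1000·0.001) = 1 + j1 → |·| ≈ 1.4142, ∠ ≈ 45.00°
|G| = 0.25 · 2.2361 / (250 · 1.4142) ≈ 0.0015812

0.00158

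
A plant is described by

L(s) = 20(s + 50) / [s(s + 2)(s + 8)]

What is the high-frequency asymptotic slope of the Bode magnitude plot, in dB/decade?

-40 dB/decade

Each pole contributes −20 dB/decade at high frequency; each zero contributes +20 dB/decade.
Net: 1 zero(s) − 3 pole(s) → -40 dB/decade.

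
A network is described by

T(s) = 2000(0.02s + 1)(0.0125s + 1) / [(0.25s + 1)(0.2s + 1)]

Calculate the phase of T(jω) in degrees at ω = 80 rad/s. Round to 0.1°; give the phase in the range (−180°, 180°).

At ω = 80 rad/s:
zero (1 + j80·0.02) = 1 + j1.6 → |·| ≈ 1.8868, ∠ ≈ 57.99°
zero (1 + j80·0.0125) = 1 + j1 → |·| ≈ 1.4142, ∠ ≈ 45.00°
pole (1 + j80·0.25) = 1 + j20 → |·| ≈ 20.025, ∠ ≈ 87.14°
pole (1 + j80·0.2) = 1 + j16 → |·| ≈ 16.031, ∠ ≈ 86.42°
∠T = (57.99° + 45.00°) − (87.14° + 86.42°) = -70.57°

-70.6°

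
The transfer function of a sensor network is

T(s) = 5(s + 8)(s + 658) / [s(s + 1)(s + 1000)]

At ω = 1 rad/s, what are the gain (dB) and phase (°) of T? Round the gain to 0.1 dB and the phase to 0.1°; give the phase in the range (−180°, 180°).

At s = jω = j1:
zero (s+8): 8 + j1 → |·| = √(8²+1²) = √65 ≈ 8.0623, ∠ = arctan(1/8) ≈ 7.13°
zero (s+658): 658 + j1 → |·| = √(658²+1²) = √432965 ≈ 658, ∠ = arctan(1/658) ≈ 0.09°
pole (s+1): 1 + j1 → |·| = √(1²+1²) = √2 ≈ 1.4142, ∠ = arctan(1/1) ≈ 45.00°
pole (s+1000): 1000 + j1 → |·| = √(1000²+1²) = √1000001 ≈ 1000, ∠ = arctan(1/1000) ≈ 0.06°
pole at origin: |s| = 1, ∠ = 90.00° (in denominator)
|T| = 5 · 5305 / 1414.2 ≈ 18.756
Gain = 20 log₁₀(18.756) ≈ 25.46 dB
∠T = 7.22° − 135.06° = -127.84°

25.5 dB, -127.8°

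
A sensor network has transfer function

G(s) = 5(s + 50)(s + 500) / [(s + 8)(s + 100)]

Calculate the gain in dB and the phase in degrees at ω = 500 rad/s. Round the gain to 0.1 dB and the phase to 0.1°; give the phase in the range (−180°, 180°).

16.9 dB, -38.5°

At s = jω = j500:
zero (s+50): 50 + j500 → |·| = √(50²+500²) = √252500 ≈ 502.49, ∠ = arctan(500/50) ≈ 84.29°
zero (s+500): 500 + j500 → |·| = √(500²+500²) = √500000 ≈ 707.11, ∠ = arctan(500/500) ≈ 45.00°
pole (s+8): 8 + j500 → |·| = √(8²+500²) = √250064 ≈ 500.06, ∠ = arctan(500/8) ≈ 89.08°
pole (s+100): 100 + j500 → |·| = √(100²+500²) = √260000 ≈ 509.9, ∠ = arctan(500/100) ≈ 78.69°
|G| = 5 · 3.5532e+05 / 2.5498e+05 ≈ 6.9676
Gain = 20 log₁₀(6.9676) ≈ 16.86 dB
∠G = 129.29° − 167.77° = -38.48°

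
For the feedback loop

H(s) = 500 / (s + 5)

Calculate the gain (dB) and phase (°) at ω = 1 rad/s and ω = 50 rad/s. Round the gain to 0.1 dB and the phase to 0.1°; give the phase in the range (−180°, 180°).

Substitute s = j1:
Numerator: 500 = 500 + j0
Denominator: (j1) + 5 = 5 + j1
|N| = √(500² + 0²) ≈ 500, ∠N ≈ 0.00°
|D| = √(5² + 1²) ≈ 5.099, ∠D ≈ 11.31°
|H| = 500 / 5.099 ≈ 98.058
Gain = 20 log₁₀(98.058) ≈ 39.83 dB
∠H = 0.00° − 11.31° = -11.31°

Substitute s = j50:
Numerator: 500 = 500 + j0
Denominator: (j50) + 5 = 5 + j50
|N| = √(500² + 0²) ≈ 500, ∠N ≈ 0.00°
|D| = √(5² + 50²) ≈ 50.249, ∠D ≈ 84.29°
|H| = 500 / 50.249 ≈ 9.9504
Gain = 20 log₁₀(9.9504) ≈ 19.96 dB
∠H = 0.00° − 84.29° = -84.29°

ω = 1: 39.8 dB, -11.3°; ω = 50: 20.0 dB, -84.3°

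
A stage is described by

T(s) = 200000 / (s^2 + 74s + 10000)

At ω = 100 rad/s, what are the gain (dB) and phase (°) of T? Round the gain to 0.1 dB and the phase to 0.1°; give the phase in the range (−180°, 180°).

At s = jω = j100:
quadratic: (j100)² + 74·j100 + 10000 = 0 + j7400 → |·| ≈ 7400, ∠ ≈ 90.00°
|T| = 200000 / 7400 ≈ 27.027
Gain = 20 log₁₀(27.027) ≈ 28.64 dB
∠T = 0.00° − 90.00° = -90.00°

28.6 dB, -90.0°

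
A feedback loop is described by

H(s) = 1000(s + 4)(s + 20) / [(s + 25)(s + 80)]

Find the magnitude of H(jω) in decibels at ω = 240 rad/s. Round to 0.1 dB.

59.5 dB

At s = jω = j240:
zero (s+4): 4 + j240 → |·| = √(4²+240²) = √57616 ≈ 240.03, ∠ = arctan(240/4) ≈ 89.05°
zero (s+20): 20 + j240 → |·| = √(20²+240²) = √58000 ≈ 240.83, ∠ = arctan(240/20) ≈ 85.24°
pole (s+25): 25 + j240 → |·| = √(25²+240²) = √58225 ≈ 241.3, ∠ = arctan(240/25) ≈ 84.05°
pole (s+80): 80 + j240 → |·| = √(80²+240²) = √64000 ≈ 252.98, ∠ = arctan(240/80) ≈ 71.57°
|H| = 1000 · 57806 / 61044 ≈ 946.96
Gain = 20 log₁₀(946.96) ≈ 59.53 dB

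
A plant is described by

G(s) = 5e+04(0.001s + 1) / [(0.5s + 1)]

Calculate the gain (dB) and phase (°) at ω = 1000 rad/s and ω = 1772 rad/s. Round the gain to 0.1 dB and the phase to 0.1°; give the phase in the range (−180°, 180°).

ω = 1000: 43.0 dB, -44.9°; ω = 1772: 41.2 dB, -29.4°

At ω = 1000 rad/s:
zero (1 + j1000·0.001) = 1 + j1 → |·| ≈ 1.4142, ∠ ≈ 45.00°
pole (1 + j1000·0.5) = 1 + j500 → |·| ≈ 500, ∠ ≈ 89.89°
|G| = 5e+04 · 1.4142 / (500) ≈ 141.42
Gain = 20 log₁₀(141.42) ≈ 43.01 dB
∠G = (45.00°) − (89.89°) = -44.89°

At ω = 1772 rad/s:
zero (1 + j1772·0.001) = 1 + j1.772 → |·| ≈ 2.0347, ∠ ≈ 60.56°
pole (1 + j1772·0.5) = 1 + j886 → |·| ≈ 886, ∠ ≈ 89.94°
|G| = 5e+04 · 2.0347 / (886) ≈ 114.83
Gain = 20 log₁₀(114.83) ≈ 41.20 dB
∠G = (60.56°) − (89.94°) = -29.38°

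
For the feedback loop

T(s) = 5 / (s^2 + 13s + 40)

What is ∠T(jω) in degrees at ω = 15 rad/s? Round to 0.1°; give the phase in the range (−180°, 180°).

-133.5°

Substitute s = j15:
Numerator: 5 = 5 + j0
Denominator: (j15)^2 + 13(j15) + 40 = -185 + j195
|N| = √(5² + 0²) ≈ 5, ∠N ≈ 0.00°
|D| = √(185² + 195²) ≈ 268.79, ∠D ≈ 133.49°
∠T = 0.00° − 133.49° = -133.49°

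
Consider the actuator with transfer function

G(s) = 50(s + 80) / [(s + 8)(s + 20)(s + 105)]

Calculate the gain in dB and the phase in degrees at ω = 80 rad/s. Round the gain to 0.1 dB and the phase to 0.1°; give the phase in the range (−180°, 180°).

At s = jω = j80:
zero (s+80): 80 + j80 → |·| = √(80²+80²) = √12800 ≈ 113.14, ∠ = arctan(80/80) ≈ 45.00°
pole (s+8): 8 + j80 → |·| = √(8²+80²) = √6464 ≈ 80.399, ∠ = arctan(80/8) ≈ 84.29°
pole (s+20): 20 + j80 → |·| = √(20²+80²) = √6800 ≈ 82.462, ∠ = arctan(80/20) ≈ 75.96°
pole (s+105): 105 + j80 → |·| = √(105²+80²) = √17425 ≈ 132, ∠ = arctan(80/105) ≈ 37.30°
|G| = 50 · 113.14 / 8.7514e+05 ≈ 0.0064641
Gain = 20 log₁₀(0.0064641) ≈ -43.79 dB
∠G = 45.00° − 197.55° = -152.55°

-43.8 dB, -152.6°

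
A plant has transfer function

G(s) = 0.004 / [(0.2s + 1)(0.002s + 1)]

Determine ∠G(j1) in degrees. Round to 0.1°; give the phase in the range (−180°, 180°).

At ω = 1 rad/s:
pole (1 + j1·0.2) = 1 + j0.2 → |·| ≈ 1.0198, ∠ ≈ 11.31°
pole (1 + j1·0.002) = 1 + j0.002 → |·| ≈ 1, ∠ ≈ 0.11°
∠G = (0°) − (11.31° + 0.11°) = -11.42°

-11.4°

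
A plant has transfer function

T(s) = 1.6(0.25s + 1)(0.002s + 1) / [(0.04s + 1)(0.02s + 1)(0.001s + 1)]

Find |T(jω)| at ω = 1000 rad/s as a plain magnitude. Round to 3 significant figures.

At ω = 1000 rad/s:
zero (1 + j1000·0.25) = 1 + j250 → |·| ≈ 250, ∠ ≈ 89.77°
zero (1 + j1000·0.002) = 1 + j2 → |·| ≈ 2.2361, ∠ ≈ 63.43°
pole (1 + j1000·0.04) = 1 + j40 → |·| ≈ 40.012, ∠ ≈ 88.57°
pole (1 + j1000·0.02) = 1 + j20 → |·| ≈ 20.025, ∠ ≈ 87.14°
pole (1 + j1000·0.001) = 1 + j1 → |·| ≈ 1.4142, ∠ ≈ 45.00°
|T| = 1.6 · 250 · 2.2361 / (40.012 · 20.025 · 1.4142) ≈ 0.78936

0.789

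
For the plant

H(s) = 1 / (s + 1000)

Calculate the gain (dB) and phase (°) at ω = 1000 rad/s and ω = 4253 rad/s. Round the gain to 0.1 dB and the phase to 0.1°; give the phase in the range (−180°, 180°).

Substitute s = j1000:
Numerator: 1 = 1 + j0
Denominator: (j1000) + 1000 = 1000 + j1000
|N| = √(1² + 0²) ≈ 1, ∠N ≈ 0.00°
|D| = √(1000² + 1000²) ≈ 1414.2, ∠D ≈ 45.00°
|H| = 1 / 1414.2 ≈ 0.00070711
Gain = 20 log₁₀(0.00070711) ≈ -63.01 dB
∠H = 0.00° − 45.00° = -45.00°

Substitute s = j4253:
Numerator: 1 = 1 + j0
Denominator: (j4253) + 1000 = 1000 + j4253
|N| = √(1² + 0²) ≈ 1, ∠N ≈ 0.00°
|D| = √(1000² + 4253²) ≈ 4369, ∠D ≈ 76.77°
|H| = 1 / 4369 ≈ 0.00022889
Gain = 20 log₁₀(0.00022889) ≈ -72.81 dB
∠H = 0.00° − 76.77° = -76.77°

ω = 1000: -63.0 dB, -45.0°; ω = 4253: -72.8 dB, -76.8°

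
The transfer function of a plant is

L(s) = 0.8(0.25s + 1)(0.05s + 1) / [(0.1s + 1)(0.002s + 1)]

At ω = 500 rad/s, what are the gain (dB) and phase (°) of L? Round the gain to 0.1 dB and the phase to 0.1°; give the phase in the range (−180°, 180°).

31.0 dB, 43.4°

At ω = 500 rad/s:
zero (1 + j500·0.25) = 1 + j125 → |·| ≈ 125, ∠ ≈ 89.54°
zero (1 + j500·0.05) = 1 + j25 → |·| ≈ 25.02, ∠ ≈ 87.71°
pole (1 + j500·0.1) = 1 + j50 → |·| ≈ 50.01, ∠ ≈ 88.85°
pole (1 + j500·0.002) = 1 + j1 → |·| ≈ 1.4142, ∠ ≈ 45.00°
|L| = 0.8 · 125 · 25.02 / (50.01 · 1.4142) ≈ 35.377
Gain = 20 log₁₀(35.377) ≈ 30.97 dB
∠L = (89.54° + 87.71°) − (88.85° + 45.00°) = 43.40°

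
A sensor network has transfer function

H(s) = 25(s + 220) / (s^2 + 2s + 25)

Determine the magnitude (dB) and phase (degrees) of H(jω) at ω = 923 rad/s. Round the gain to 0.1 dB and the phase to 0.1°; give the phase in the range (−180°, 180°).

At s = jω = j923:
zero (s+220): 220 + j923 → |·| = √(220²+923²) = √900329 ≈ 948.86, ∠ = arctan(923/220) ≈ 76.59°
quadratic: (j923)² + 2·j923 + 25 = -851904 + j1846 → |·| ≈ 8.5191e+05, ∠ ≈ 179.88°
|H| = 25 · 948.86 / 8.5191e+05 ≈ 0.027845
Gain = 20 log₁₀(0.027845) ≈ -31.11 dB
∠H = 76.59° − 179.88° = -103.29°

-31.1 dB, -103.3°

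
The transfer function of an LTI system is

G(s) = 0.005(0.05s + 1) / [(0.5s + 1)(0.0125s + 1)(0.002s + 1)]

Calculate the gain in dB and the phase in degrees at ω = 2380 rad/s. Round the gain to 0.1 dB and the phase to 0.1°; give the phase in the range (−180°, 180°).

At ω = 2380 rad/s:
zero (1 + j2380·0.05) = 1 + j119 → |·| ≈ 119, ∠ ≈ 89.52°
pole (1 + j2380·0.5) = 1 + j1190 → |·| ≈ 1190, ∠ ≈ 89.95°
pole (1 + j2380·0.0125) = 1 + j29.75 → |·| ≈ 29.767, ∠ ≈ 88.07°
pole (1 + j2380·0.002) = 1 + j4.76 → |·| ≈ 4.8639, ∠ ≈ 78.14°
|G| = 0.005 · 119 / (1190 · 29.767 · 4.8639) ≈ 3.4534e-06
Gain = 20 log₁₀(3.4534e-06) ≈ -109.24 dB
∠G = (89.52°) − (89.95° + 88.07° + 78.14°) = -166.64°

-109.2 dB, -166.6°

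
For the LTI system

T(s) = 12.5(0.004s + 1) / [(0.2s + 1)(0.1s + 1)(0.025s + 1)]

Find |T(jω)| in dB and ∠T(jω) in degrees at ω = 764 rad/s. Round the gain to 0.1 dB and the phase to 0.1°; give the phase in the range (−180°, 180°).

At ω = 764 rad/s:
zero (1 + j764·0.004) = 1 + j3.056 → |·| ≈ 3.2155, ∠ ≈ 71.88°
pole (1 + j764·0.2) = 1 + j152.8 → |·| ≈ 152.8, ∠ ≈ 89.63°
pole (1 + j764·0.1) = 1 + j76.4 → |·| ≈ 76.407, ∠ ≈ 89.25°
pole (1 + j764·0.025) = 1 + j19.1 → |·| ≈ 19.126, ∠ ≈ 87.00°
|T| = 12.5 · 3.2155 / (152.8 · 76.407 · 19.126) ≈ 0.00018
Gain = 20 log₁₀(0.00018) ≈ -74.89 dB
∠T = (71.88°) − (89.63° + 89.25° + 87.00°) = -194.00° ≡ 166.00° (principal value)

-74.9 dB, 166.0°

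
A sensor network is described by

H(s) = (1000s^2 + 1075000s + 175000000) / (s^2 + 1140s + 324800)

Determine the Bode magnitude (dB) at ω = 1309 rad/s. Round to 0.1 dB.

Substitute s = j1309:
Numerator: 1000(j1309)^2 + 1075000(j1309) + 175000000 = -1538481000 + j1407175000
Denominator: (j1309)^2 + 1140(j1309) + 324800 = -1388681 + j1492260
|N| = √(1538481000² + 1407175000²) ≈ 2.085e+09, ∠N ≈ 137.55°
|D| = √(1388681² + 1492260²) ≈ 2.0384e+06, ∠D ≈ 132.94°
|H| = 2.085e+09 / 2.0384e+06 ≈ 1022.9
Gain = 20 log₁₀(1022.9) ≈ 60.20 dB

60.2 dB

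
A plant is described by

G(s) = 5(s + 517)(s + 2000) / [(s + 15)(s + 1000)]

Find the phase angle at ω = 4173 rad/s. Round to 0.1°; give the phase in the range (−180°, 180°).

-19.0°

At s = jω = j4173:
zero (s+517): 517 + j4173 → |·| = √(517²+4173²) = √17681218 ≈ 4204.9, ∠ = arctan(4173/517) ≈ 82.94°
zero (s+2000): 2000 + j4173 → |·| = √(2000²+4173²) = √21413929 ≈ 4627.5, ∠ = arctan(4173/2000) ≈ 64.39°
pole (s+15): 15 + j4173 → |·| = √(15²+4173²) = √17414154 ≈ 4173, ∠ = arctan(4173/15) ≈ 89.79°
pole (s+1000): 1000 + j4173 → |·| = √(1000²+4173²) = √18413929 ≈ 4291.1, ∠ = arctan(4173/1000) ≈ 76.52°
∠G = 147.33° − 166.31° = -18.98°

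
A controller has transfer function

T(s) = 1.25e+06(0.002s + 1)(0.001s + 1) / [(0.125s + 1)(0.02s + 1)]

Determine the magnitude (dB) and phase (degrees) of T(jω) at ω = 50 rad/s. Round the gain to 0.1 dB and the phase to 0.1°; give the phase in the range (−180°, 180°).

At ω = 50 rad/s:
zero (1 + j50·0.002) = 1 + j0.1 → |·| ≈ 1.005, ∠ ≈ 5.71°
zero (1 + j50·0.001) = 1 + j0.05 → |·| ≈ 1.0012, ∠ ≈ 2.86°
pole (1 + j50·0.125) = 1 + j6.25 → |·| ≈ 6.3295, ∠ ≈ 80.91°
pole (1 + j50·0.02) = 1 + j1 → |·| ≈ 1.4142, ∠ ≈ 45.00°
|T| = 1.25e+06 · 1.005 · 1.0012 / (6.3295 · 1.4142) ≈ 1.4051e+05
Gain = 20 log₁₀(1.4051e+05) ≈ 102.95 dB
∠T = (5.71° + 2.86°) − (80.91° + 45.00°) = -117.34°

103.0 dB, -117.3°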